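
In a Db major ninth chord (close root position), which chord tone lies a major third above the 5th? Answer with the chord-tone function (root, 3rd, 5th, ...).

Dbmaj9 is spelled Db–F–Ab–C–Eb.
The 5th is Ab. A major third above Ab is C.
C is the chord's 7th.

7th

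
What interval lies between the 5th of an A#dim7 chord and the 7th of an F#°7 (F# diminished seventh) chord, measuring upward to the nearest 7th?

diminished octave

The 5th of A#dim7 is E; the 7th of F#°7 (F# diminished seventh) is Eb.
E up to Eb is 11 semitones, a half step narrower than a perfect octave, so the interval is diminished.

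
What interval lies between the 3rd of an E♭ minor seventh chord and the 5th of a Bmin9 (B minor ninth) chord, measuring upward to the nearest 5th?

The 3rd of E♭ minor seventh is G♭; the 5th of Bmin9 (B minor ninth) is F♯.
G♭ up to F♯ is 12 semitones, a half step wider than a major seventh, so the interval is augmented.

augmented seventh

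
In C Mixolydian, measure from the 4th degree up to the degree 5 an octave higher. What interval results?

major 9th

Spelling C Mixolydian: C D E F G A Bb.
4th degree = F; 5th degree (up an octave) = G.
F up to G spans 9 letter names and 14 semitones — a major ninth.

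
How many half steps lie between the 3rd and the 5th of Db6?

3

Db6 (Db major sixth) is spelled Db–F–Ab–Bb.
F to Ab is a minor third: 3 semitones.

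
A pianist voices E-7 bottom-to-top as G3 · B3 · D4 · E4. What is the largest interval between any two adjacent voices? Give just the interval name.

Adjacent intervals: G3→B3 = major third; B3→D4 = minor third; D4→E4 = major second.
The largest is G3 to B3, a major third (4 semitones).

major third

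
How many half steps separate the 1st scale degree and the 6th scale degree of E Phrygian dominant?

The scale is E F G♯ A B C D.
E up to C is a minor sixth — 8 semitones.

8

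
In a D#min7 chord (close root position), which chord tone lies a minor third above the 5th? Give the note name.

Spelling the chord: D#–F#–A#–C#.
The 5th is A#. A minor third above A# is C#.
C# is the chord's 7th.

C#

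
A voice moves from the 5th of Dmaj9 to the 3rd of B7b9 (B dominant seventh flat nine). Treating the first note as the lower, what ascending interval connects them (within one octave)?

augmented 4th

The 5th of Dmaj9 is A; the 3rd of B7b9 (B dominant seventh flat nine) is D♯.
A up to D♯ is 6 semitones, a half step wider than a perfect fourth, so the interval is augmented.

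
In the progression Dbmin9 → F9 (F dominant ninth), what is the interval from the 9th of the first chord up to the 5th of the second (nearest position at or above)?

major sixth

The 9th of Dbmin9 is Eb; the 5th of F9 (F dominant ninth) is C.
From Eb to C is 9 semitones, exactly the major sixth.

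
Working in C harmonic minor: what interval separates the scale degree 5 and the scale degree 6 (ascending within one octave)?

The scale runs C D E♭ F G A♭ B.
That puts G below A♭.
G up to A♭ is 1 semitone, a half step narrower than a major second, so the interval is minor.

m2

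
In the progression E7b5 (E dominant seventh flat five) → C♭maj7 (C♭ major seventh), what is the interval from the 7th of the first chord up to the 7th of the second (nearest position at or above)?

minor 6th

E7b5 (E dominant seventh flat five) has D as its 7th, and C♭maj7 (C♭ major seventh) has B♭ as its 7th.
From D to B♭: 8 semitones over a sixth = minor.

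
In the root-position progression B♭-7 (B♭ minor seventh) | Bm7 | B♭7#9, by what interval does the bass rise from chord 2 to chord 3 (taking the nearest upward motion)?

The roots are B and B♭.
8 letter names make it an octave; at 11 semitones (a half step narrower than perfect) the quality is diminished.

d8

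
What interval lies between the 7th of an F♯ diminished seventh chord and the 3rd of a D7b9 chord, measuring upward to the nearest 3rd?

A2

The 7th of F♯ diminished seventh is E♭; the 3rd of D7b9 is F♯.
2 letter names make it a second; at 3 semitones (a half step wider than major) the quality is augmented.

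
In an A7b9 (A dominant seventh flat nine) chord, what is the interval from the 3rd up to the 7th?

diminished fifth

A7b9 (A dominant seventh flat nine) is spelled A, C#, E, G, Bb.
The 3rd is C# and the 7th is G.
From C# to G: 6 semitones over a fifth = diminished.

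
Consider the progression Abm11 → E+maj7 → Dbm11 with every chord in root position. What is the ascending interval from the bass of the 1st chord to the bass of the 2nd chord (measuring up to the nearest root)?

augmented fifth

The roots are Ab and E.
5 letter names make it a fifth; at 8 semitones (a half step wider than perfect) the quality is augmented.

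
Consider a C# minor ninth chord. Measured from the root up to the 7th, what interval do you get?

minor seventh

The chord tones of C#m9 (C# minor ninth) are C#, E, G#, B, D#.
The root is C# and the 7th is B.
7 letter names make it a seventh; at 10 semitones (a half step narrower than major) the quality is minor.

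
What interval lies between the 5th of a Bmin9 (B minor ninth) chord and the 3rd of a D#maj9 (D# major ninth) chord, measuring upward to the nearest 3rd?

augmented unison

Bmin9 (B minor ninth) has F# as its 5th, and D#maj9 (D# major ninth) has F## as its 3rd.
F# up to F## is 1 semitone, a half step wider than a perfect unison, so the interval is augmented.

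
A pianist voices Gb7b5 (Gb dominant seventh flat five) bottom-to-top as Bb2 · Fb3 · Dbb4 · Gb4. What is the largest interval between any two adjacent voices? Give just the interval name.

minor sixth

Adjacent intervals: Bb2→Fb3 = diminished fifth; Fb3→Dbb4 = minor sixth; Dbb4→Gb4 = augmented fourth.
The largest is Fb3 to Dbb4, a minor sixth (8 semitones).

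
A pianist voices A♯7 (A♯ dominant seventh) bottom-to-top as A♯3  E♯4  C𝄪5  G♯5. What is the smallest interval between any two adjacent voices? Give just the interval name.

Adjacent intervals: A♯3→E♯4 = perfect fifth; E♯4→C𝄪5 = major sixth; C𝄪5→G♯5 = diminished fifth.
The smallest is C𝄪5 to G♯5, a diminished fifth (6 semitones).

diminished fifth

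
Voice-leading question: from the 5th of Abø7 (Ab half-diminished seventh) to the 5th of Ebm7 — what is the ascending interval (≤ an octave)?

augmented fifth

Abø7 (Ab half-diminished seventh) has Ebb as its 5th, and Ebm7 has Bb as its 5th.
From Ebb to Bb: 8 semitones over a fifth = augmented.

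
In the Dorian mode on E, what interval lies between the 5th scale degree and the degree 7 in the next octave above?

The scale runs E F# G A B C# D.
The 5th scale degree is B and the scale degree 7 (up an octave) is D.
From B to D: 15 semitones over a tenth = minor.

minor tenth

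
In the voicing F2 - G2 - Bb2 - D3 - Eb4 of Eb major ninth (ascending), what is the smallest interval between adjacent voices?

Adjacent intervals: F2→G2 = major second; G2→Bb2 = minor third; Bb2→D3 = major third; D3→Eb4 = minor ninth.
The smallest is F2 to G2, a major second (2 semitones).

major second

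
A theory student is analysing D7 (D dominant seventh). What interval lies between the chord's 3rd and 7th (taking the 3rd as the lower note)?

diminished fifth

The chord tones of D dominant seventh are D, F#, A, C.
So we need the interval from F# up to C.
5 letter names make it a fifth; at 6 semitones (a half step narrower than perfect) the quality is diminished.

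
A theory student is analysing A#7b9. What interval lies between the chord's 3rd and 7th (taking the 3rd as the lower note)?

Spelling the chord: A#, C##, E#, G#, B.
So we need the interval from C## up to G#.
From C## to G#: 6 semitones over a fifth = diminished.
That tritone between 3rd and 7th is what gives the dominant seventh its pull toward resolution.

d5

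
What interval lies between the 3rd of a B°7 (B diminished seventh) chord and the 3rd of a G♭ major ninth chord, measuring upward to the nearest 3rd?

minor sixth

The 3rd of B°7 (B diminished seventh) is D; the 3rd of G♭ major ninth is B♭.
6 letter names make it a sixth; at 8 semitones (a half step narrower than major) the quality is minor.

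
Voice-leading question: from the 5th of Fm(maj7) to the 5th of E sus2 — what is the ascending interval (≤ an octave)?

The 5th of Fm(maj7) is C; the 5th of E sus2 is B.
Counting 7 letters and 11 half steps from C gives a major seventh.

major seventh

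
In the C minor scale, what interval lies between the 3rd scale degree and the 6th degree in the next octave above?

P11

Spelling the C minor scale: C D E♭ F G A♭ B♭.
3rd scale degree = E♭; 6th degree (up an octave) = A♭.
Counting 11 letters and 17 half steps from E♭ gives a perfect eleventh.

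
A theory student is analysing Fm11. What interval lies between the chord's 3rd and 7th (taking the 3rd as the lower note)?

Spelling the chord: F A♭ C E♭ G B♭.
The 3rd is A♭ and the 7th is E♭.
Counting 5 letters and 7 half steps from A♭ gives a perfect fifth.

perfect fifth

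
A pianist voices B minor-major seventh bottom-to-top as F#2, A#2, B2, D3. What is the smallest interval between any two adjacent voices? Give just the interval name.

m2

Adjacent intervals: F#2→A#2 = major third; A#2→B2 = minor second; B2→D3 = minor third.
The smallest is A#2 to B2, a minor second (1 semitone).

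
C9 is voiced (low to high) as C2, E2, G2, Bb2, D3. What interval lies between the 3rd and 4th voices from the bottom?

Those voices are G2 and Bb2.
G up to Bb is 3 semitones, a half step narrower than a major third, so the interval is minor.

minor 3rd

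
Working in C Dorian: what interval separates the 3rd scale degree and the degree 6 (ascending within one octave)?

Spelling C Dorian: C D E♭ F G A B♭.
So we need the interval from E♭ up to A.
From E♭ to A: 6 semitones over a fourth = augmented.

augmented fourth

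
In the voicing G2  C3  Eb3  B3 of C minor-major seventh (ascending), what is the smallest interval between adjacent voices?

Adjacent intervals: G2→C3 = perfect fourth; C3→Eb3 = minor third; Eb3→B3 = augmented fifth.
The smallest is C3 to Eb3, a minor third (3 semitones).

m3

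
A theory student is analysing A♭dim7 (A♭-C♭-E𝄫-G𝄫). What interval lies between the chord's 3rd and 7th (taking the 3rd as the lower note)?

d5

3rd = C♭; 7th = G𝄫.
5 letter names make it a fifth; at 6 semitones (a half step narrower than perfect) the quality is diminished.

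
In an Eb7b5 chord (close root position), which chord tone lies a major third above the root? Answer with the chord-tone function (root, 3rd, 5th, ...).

3rd

Eb7b5: Eb G Bbb Db.
The root is Eb. A major third above Eb is G.
G is the chord's 3rd.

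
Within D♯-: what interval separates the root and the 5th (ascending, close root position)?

The chord tones of D♯ minor are D♯, F♯, A♯.
So we need the interval from D♯ up to A♯.
D♯ up to A♯ spans 5 letter names and 7 semitones — a perfect fifth.

perfect fifth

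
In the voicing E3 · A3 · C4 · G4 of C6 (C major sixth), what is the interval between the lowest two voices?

perfect fourth

Those voices are E3 and A3.
Counting 4 letters and 5 half steps from E gives a perfect fourth.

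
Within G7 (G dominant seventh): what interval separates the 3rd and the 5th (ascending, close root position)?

G7 (G dominant seventh): G, B, D, F.
That puts B below D.
3 letter names make it a third; at 3 semitones (a half step narrower than major) the quality is minor.

minor 3rd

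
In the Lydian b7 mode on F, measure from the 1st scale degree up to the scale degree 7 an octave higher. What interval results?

m14

F lydian dominant: F G A B C D Eb.
That puts F below Eb.
From F to Eb: 22 semitones over a fourteenth = minor.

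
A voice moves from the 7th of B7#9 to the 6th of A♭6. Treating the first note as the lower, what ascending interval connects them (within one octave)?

minor sixth

B7#9 has A as its 7th, and A♭6 has F as its 6th.
From A to F: 8 semitones over a sixth = minor.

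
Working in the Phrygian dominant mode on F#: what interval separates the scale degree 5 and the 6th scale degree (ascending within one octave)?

Spelling the Phrygian dominant mode on F#: F# G A# B C# D E.
So we need the interval from C# up to D.
From C# to D: 1 semitone over a second = minor.

m2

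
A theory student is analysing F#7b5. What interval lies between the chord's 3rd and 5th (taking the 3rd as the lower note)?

diminished third

Spelling the chord: F#-A#-C-E.
That puts A# below C.
From A# to C: 2 semitones over a third = diminished.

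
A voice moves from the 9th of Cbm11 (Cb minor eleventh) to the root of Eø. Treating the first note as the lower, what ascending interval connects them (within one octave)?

The 9th of Cbm11 (Cb minor eleventh) is Db; the root of Eø is E.
2 letter names make it a second; at 3 semitones (a half step wider than major) the quality is augmented.

augmented 2nd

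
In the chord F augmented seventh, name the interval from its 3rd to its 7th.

diminished fifth

The chord tones of F7#5 are F-A-C#-Eb.
3rd = A; 7th = Eb.
From A to Eb: 6 semitones over a fifth = diminished.
That tritone between 3rd and 7th is what gives the dominant seventh its pull toward resolution.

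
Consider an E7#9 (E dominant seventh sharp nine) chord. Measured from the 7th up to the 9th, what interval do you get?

Spelling the chord: E G# B D F##.
The 7th is D and the 9th is F##.
From D to F##: 5 semitones over a third = augmented.

A3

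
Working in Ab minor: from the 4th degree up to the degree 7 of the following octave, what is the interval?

Spelling Ab minor: Ab Bb Cb Db Eb Fb Gb.
4th degree = Db; degree 7 (up an octave) = Gb.
Db up to Gb spans 11 letter names and 17 semitones — a perfect eleventh.

P11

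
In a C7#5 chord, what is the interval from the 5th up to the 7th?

Caug7 is spelled C, E, G♯, B♭.
The 5th is G♯ and the 7th is B♭.
G♯ up to B♭ is 2 semitones, a whole step narrower than a major third, so the interval is diminished.

diminished third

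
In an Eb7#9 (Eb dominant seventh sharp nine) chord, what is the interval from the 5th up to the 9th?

augmented fifth

Eb7#9 is spelled Eb-G-Bb-Db-F#.
That puts Bb below F#.
Bb up to F# is 8 semitones, a half step wider than a perfect fifth, so the interval is augmented.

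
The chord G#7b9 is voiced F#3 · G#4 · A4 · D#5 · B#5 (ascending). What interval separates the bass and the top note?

The outer voices are F#3 and B#5.
F# up to B# is 30 semitones, a half step wider than a perfect 18th, so the interval is augmented.

augmented 18th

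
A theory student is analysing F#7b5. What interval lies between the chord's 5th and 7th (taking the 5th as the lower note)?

The chord tones of F# dominant seventh flat five are F#, A#, C, E.
So we need the interval from C up to E.
Counting 3 letters and 4 half steps from C gives a major third.

major third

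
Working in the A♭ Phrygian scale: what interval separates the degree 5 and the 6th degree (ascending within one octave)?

The scale runs A♭ B𝄫 C♭ D♭ E♭ F♭ G♭.
Degree 5 = E♭; 6th scale degree = F♭.
From E♭ to F♭: 1 semitone over a second = minor.

minor second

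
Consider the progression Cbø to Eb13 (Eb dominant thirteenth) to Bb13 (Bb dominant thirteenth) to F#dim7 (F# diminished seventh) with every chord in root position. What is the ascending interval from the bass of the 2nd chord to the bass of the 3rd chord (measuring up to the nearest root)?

The roots are Eb and Bb.
Counting 5 letters and 7 half steps from Eb gives a perfect fifth.

perfect fifth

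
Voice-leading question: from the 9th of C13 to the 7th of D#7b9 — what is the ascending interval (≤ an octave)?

major seventh

C13 has D as its 9th, and D#7b9 has C# as its 7th.
Counting 7 letters and 11 half steps from D gives a major seventh.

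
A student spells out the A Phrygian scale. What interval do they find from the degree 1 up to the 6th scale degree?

Spelling the A Phrygian scale: A B♭ C D E F G.
The degree 1 is A and the 6th degree is F.
A up to F is 8 semitones, a half step narrower than a major sixth, so the interval is minor.

minor 6th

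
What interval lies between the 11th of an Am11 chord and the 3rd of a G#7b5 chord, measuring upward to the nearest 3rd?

augmented sixth

The 11th of Am11 is D; the 3rd of G#7b5 is B#.
6 letter names make it a sixth; at 10 semitones (a half step wider than major) the quality is augmented.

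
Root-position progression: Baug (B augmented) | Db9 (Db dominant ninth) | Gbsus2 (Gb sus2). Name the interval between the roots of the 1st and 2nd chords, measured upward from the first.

The roots are B and Db.
From B to Db: 2 semitones over a third = diminished.

diminished third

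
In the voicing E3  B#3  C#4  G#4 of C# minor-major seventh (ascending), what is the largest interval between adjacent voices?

Adjacent intervals: E3→B#3 = augmented fifth; B#3→C#4 = minor second; C#4→G#4 = perfect fifth.
The largest is E3 to B#3, an augmented fifth (8 semitones).

augmented fifth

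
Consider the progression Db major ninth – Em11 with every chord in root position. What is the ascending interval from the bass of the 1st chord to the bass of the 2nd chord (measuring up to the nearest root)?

The roots are Db and E.
From Db to E: 3 semitones over a second = augmented.

augmented second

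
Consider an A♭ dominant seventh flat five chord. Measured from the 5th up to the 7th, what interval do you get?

A♭7b5 (A♭ dominant seventh flat five): A♭, C, E𝄫, G♭.
That puts E𝄫 below G♭.
E𝄫 up to G♭ spans 3 letter names and 4 semitones — a major third.

major third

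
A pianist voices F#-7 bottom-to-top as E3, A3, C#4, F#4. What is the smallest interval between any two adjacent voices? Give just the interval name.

major third

Adjacent intervals: E3→A3 = perfect fourth; A3→C#4 = major third; C#4→F#4 = perfect fourth.
The smallest is A3 to C#4, a major third (4 semitones).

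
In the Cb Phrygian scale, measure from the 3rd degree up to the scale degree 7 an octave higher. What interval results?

perfect twelfth

The scale runs Cb Dbb Ebb Fb Gb Abb Bbb.
That puts Ebb below Bbb.
From Ebb to Bbb is 19 semitones, exactly the perfect twelfth.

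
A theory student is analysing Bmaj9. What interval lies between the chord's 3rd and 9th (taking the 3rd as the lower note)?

minor seventh

The chord tones of B major ninth are B-D#-F#-A#-C#.
The 3rd is D# and the 9th is C#.
D# up to C# is 10 semitones, a half step narrower than a major seventh, so the interval is minor.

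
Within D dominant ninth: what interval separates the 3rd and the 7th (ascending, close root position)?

d5

Spelling the chord: D, F#, A, C, E.
The 3rd is F# and the 7th is C.
5 letter names make it a fifth; at 6 semitones (a half step narrower than perfect) the quality is diminished.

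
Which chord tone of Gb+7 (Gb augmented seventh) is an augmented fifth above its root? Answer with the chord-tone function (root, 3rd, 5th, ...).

5th

Gbaug7 (Gb augmented seventh): Gb Bb D Fb.
The root is Gb. An augmented fifth above Gb is D.
D is the chord's 5th.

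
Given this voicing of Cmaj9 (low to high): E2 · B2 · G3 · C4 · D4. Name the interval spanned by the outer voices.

minor fourteenth

The outer voices are E2 and D4.
E up to D is 22 semitones, a half step narrower than a major fourteenth, so the interval is minor.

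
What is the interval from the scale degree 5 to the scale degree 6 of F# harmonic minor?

minor second

Spelling F# harmonic minor: F# G# A B C# D E#.
The scale degree 5 is C# and the 6th scale degree is D.
From C# to D: 1 semitone over a second = minor.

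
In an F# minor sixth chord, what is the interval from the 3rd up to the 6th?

augmented 4th

F#min6: F#-A-C#-D#.
The 3rd is A and the 6th is D#.
From A to D#: 6 semitones over a fourth = augmented.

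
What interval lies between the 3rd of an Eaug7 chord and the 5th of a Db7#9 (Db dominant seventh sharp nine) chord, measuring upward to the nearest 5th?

d2

Eaug7 has G# as its 3rd, and Db7#9 (Db dominant seventh sharp nine) has Ab as its 5th.
2 letter names make it a second; at 0 semitones (a whole step narrower than major) the quality is diminished.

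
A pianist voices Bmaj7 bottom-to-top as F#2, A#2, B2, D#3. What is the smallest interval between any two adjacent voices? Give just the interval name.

Adjacent intervals: F#2→A#2 = major third; A#2→B2 = minor second; B2→D#3 = major third.
The smallest is A#2 to B2, a minor second (1 semitone).

minor second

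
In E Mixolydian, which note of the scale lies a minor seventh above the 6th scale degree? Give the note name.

B

The scale is E F♯ G♯ A B C♯ D.
The 6th scale degree is C♯; a minor seventh above that is B — scale degree 5.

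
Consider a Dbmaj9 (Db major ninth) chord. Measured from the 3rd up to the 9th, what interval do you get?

minor 7th

The chord tones of Dbmaj9 (Db major ninth) are Db F Ab C Eb.
The 3rd is F and the 9th is Eb.
From F to Eb: 10 semitones over a seventh = minor.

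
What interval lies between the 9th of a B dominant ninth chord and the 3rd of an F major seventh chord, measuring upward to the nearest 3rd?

B dominant ninth has C# as its 9th, and F major seventh has A as its 3rd.
6 letter names make it a sixth; at 8 semitones (a half step narrower than major) the quality is minor.

minor sixth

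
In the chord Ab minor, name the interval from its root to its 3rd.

minor third

Spelling the chord: Ab–Cb–Eb.
Root = Ab; 3rd = Cb.
3 letter names make it a third; at 3 semitones (a half step narrower than major) the quality is minor.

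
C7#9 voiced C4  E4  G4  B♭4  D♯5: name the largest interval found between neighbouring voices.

Adjacent intervals: C4→E4 = major third; E4→G4 = minor third; G4→B♭4 = minor third; B♭4→D♯5 = augmented third.
The largest is B♭4 to D♯5, an augmented third (5 semitones).

augmented 3rd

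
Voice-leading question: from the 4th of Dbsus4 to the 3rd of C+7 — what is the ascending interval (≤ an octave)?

augmented sixth

The 4th of Dbsus4 is Gb; the 3rd of C+7 is E.
Gb up to E is 10 semitones, a half step wider than a major sixth, so the interval is augmented.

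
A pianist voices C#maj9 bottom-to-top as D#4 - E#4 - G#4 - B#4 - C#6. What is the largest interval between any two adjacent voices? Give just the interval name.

minor ninth

Adjacent intervals: D#4→E#4 = major second; E#4→G#4 = minor third; G#4→B#4 = major third; B#4→C#6 = minor ninth.
The largest is B#4 to C#6, a minor ninth (13 semitones).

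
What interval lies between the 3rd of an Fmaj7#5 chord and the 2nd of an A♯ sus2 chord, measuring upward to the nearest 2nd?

The 3rd of Fmaj7#5 is A; the 2nd of A♯ sus2 is B♯.
2 letter names make it a second; at 3 semitones (a half step wider than major) the quality is augmented.

augmented second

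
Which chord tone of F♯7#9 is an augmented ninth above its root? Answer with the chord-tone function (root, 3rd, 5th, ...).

9th

Spelling the chord: F♯-A♯-C♯-E-G𝄪.
The root is F♯. An augmented ninth above F♯ is G𝄪.
G𝄪 is the chord's 9th.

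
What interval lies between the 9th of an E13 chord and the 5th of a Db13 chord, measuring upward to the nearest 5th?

The 9th of E13 is F#; the 5th of Db13 is Ab.
From F# to Ab: 2 semitones over a third = diminished.

diminished third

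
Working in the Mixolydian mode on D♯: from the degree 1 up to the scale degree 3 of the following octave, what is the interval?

major tenth

The scale runs D♯ E♯ F𝄪 G♯ A♯ B♯ C♯.
So we need the interval from D♯ up to F𝄪.
D♯ up to F𝄪 spans 10 letter names and 16 semitones — a major tenth.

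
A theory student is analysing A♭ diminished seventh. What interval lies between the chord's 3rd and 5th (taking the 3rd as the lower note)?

A♭°7 (A♭ diminished seventh) is spelled A♭, C♭, E𝄫, G𝄫.
The 3rd is C♭ and the 5th is E𝄫.
C♭ up to E𝄫 is 3 semitones, a half step narrower than a major third, so the interval is minor.

minor 3rd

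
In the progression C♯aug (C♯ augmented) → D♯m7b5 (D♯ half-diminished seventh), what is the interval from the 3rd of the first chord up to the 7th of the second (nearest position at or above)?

C♯aug (C♯ augmented) has E♯ as its 3rd, and D♯m7b5 (D♯ half-diminished seventh) has C♯ as its 7th.
E♯ up to C♯ is 8 semitones, a half step narrower than a major sixth, so the interval is minor.

minor sixth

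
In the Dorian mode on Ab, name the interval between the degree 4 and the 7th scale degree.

perfect fourth

Spelling the Dorian mode on Ab: Ab Bb Cb Db Eb F Gb.
So we need the interval from Db up to Gb.
Db up to Gb spans 4 letter names and 5 semitones — a perfect fourth.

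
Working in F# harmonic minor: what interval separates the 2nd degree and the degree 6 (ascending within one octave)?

The scale runs F# G# A B C# D E#.
So we need the interval from G# up to D.
5 letter names make it a fifth; at 6 semitones (a half step narrower than perfect) the quality is diminished.

diminished fifth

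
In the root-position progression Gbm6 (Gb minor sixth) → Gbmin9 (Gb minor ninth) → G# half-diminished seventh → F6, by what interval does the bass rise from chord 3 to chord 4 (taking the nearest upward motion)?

The roots are G# and F.
G# up to F is 9 semitones, a whole step narrower than a major seventh, so the interval is diminished.

diminished 7th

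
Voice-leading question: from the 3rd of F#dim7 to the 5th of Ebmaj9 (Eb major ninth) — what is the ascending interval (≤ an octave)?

The 3rd of F#dim7 is A; the 5th of Ebmaj9 (Eb major ninth) is Bb.
2 letter names make it a second; at 1 semitone (a half step narrower than major) the quality is minor.

minor second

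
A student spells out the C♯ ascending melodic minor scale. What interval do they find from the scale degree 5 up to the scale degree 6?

C♯ melodic minor: C♯ D♯ E F♯ G♯ A♯ B♯.
So we need the interval from G♯ up to A♯.
G♯ up to A♯ spans 2 letter names and 2 semitones — a major second.

major second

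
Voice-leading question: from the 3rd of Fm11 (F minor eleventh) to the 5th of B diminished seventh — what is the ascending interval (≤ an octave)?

major 6th

The 3rd of Fm11 (F minor eleventh) is A♭; the 5th of B diminished seventh is F.
From A♭ to F is 9 semitones, exactly the major sixth.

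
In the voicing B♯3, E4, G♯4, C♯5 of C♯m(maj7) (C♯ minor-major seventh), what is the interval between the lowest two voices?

diminished 4th

Those voices are B♯3 and E4.
From B♯ to E: 4 semitones over a fourth = diminished.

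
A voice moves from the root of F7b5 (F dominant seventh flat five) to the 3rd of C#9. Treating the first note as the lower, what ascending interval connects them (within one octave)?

F7b5 (F dominant seventh flat five) has F as its root, and C#9 has E# as its 3rd.
7 letter names make it a seventh; at 12 semitones (a half step wider than major) the quality is augmented.

A7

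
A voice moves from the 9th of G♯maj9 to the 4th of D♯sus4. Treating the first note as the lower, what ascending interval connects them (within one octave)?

G♯maj9 has A♯ as its 9th, and D♯sus4 has G♯ as its 4th.
A♯ up to G♯ is 10 semitones, a half step narrower than a major seventh, so the interval is minor.

minor 7th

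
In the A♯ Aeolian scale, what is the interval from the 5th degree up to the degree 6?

minor second

The scale runs A♯ B♯ C♯ D♯ E♯ F♯ G♯.
That puts E♯ below F♯.
From E♯ to F♯: 1 semitone over a second = minor.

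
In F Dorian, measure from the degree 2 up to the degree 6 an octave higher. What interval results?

perfect twelfth

F dorian: F G A♭ B♭ C D E♭.
The degree 2 is G and the scale degree 6 (up an octave) is D.
G up to D spans 12 letter names and 19 semitones — a perfect twelfth.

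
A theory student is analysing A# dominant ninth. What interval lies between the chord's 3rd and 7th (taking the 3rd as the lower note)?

A#9 is spelled A# C## E# G# B#.
The 3rd is C## and the 7th is G#.
From C## to G#: 6 semitones over a fifth = diminished.

diminished 5th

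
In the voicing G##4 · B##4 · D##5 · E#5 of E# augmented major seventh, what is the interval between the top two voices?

Those voices are D##5 and E#5.
2 letter names make it a second; at 1 semitone (a half step narrower than major) the quality is minor.

m2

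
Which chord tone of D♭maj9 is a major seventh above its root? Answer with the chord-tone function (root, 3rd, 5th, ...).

7th

D♭ major ninth is spelled D♭ F A♭ C E♭.
The root is D♭. A major seventh above D♭ is C.
C is the chord's 7th.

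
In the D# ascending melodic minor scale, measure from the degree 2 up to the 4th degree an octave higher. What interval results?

Spelling the D# ascending melodic minor scale: D# E# F# G# A# B# C##.
The degree 2 is E# and the scale degree 4 (up an octave) is G#.
From E# to G#: 15 semitones over a tenth = minor.

minor tenth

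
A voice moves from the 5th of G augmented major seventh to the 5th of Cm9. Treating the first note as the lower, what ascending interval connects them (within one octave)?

The 5th of G augmented major seventh is D#; the 5th of Cm9 is G.
D# up to G is 4 semitones, a half step narrower than a perfect fourth, so the interval is diminished.

diminished fourth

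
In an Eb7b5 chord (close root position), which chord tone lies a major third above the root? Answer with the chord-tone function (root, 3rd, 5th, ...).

Eb7b5: Eb, G, Bbb, Db.
The root is Eb. A major third above Eb is G.
G is the chord's 3rd.

3rd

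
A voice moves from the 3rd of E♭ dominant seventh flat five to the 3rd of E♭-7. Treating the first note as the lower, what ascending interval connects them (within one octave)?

The 3rd of E♭ dominant seventh flat five is G; the 3rd of E♭-7 is G♭.
G up to G♭ is 11 semitones, a half step narrower than a perfect octave, so the interval is diminished.

diminished octave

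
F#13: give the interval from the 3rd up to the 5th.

F# dominant thirteenth is spelled F#, A#, C#, E, G#, D#.
That puts A# below C#.
3 letter names make it a third; at 3 semitones (a half step narrower than major) the quality is minor.

minor third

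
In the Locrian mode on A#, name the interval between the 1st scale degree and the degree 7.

A# locrian: A# B C# D# E F# G#.
1st scale degree = A#; scale degree 7 = G#.
7 letter names make it a seventh; at 10 semitones (a half step narrower than major) the quality is minor.

minor seventh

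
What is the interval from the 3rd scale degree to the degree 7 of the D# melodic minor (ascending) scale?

augmented fifth

Spelling the D# melodic minor (ascending) scale: D# E# F# G# A# B# C##.
3rd scale degree = F#; 7th degree = C##.
5 letter names make it a fifth; at 8 semitones (a half step wider than perfect) the quality is augmented.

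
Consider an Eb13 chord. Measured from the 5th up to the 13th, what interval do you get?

Eb dominant thirteenth: Eb-G-Bb-Db-F-C.
The 5th is Bb and the 13th is C.
From Bb to C is 14 semitones, exactly the major ninth.

M9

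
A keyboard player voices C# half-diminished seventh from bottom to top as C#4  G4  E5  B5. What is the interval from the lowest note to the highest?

The outer voices are C#4 and B5.
C# up to B is 22 semitones, a half step narrower than a major fourteenth, so the interval is minor.

minor fourteenth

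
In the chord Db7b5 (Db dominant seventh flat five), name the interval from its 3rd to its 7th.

diminished fifth

Spelling the chord: Db–F–Abb–Cb.
So we need the interval from F up to Cb.
F up to Cb is 6 semitones, a half step narrower than a perfect fifth, so the interval is diminished.
This 3–7 tritone is the characteristic tension at the heart of the dominant sound.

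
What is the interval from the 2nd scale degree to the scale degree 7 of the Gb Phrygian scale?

major sixth

Spelling the Gb Phrygian scale: Gb Abb Bbb Cb Db Ebb Fb.
That puts Abb below Fb.
Abb up to Fb spans 6 letter names and 9 semitones — a major sixth.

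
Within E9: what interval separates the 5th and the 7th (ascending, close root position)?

The chord tones of E dominant ninth are E G# B D F#.
So we need the interval from B up to D.
From B to D: 3 semitones over a third = minor.

minor third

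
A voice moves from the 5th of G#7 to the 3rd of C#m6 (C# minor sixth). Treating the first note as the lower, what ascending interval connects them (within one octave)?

m2

The 5th of G#7 is D#; the 3rd of C#m6 (C# minor sixth) is E.
From D# to E: 1 semitone over a second = minor.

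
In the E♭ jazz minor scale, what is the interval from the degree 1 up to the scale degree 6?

M6

The scale runs E♭ F G♭ A♭ B♭ C D.
Degree 1 = E♭; 6th scale degree = C.
From E♭ to C is 9 semitones, exactly the major sixth.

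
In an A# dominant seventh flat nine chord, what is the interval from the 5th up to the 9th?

d5

The chord tones of A#7b9 (A# dominant seventh flat nine) are A#, C##, E#, G#, B.
That puts E# below B.
E# up to B is 6 semitones, a half step narrower than a perfect fifth, so the interval is diminished.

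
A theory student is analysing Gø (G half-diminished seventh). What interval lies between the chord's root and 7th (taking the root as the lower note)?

Gø (G half-diminished seventh) is spelled G-Bb-Db-F.
That puts G below F.
G up to F is 10 semitones, a half step narrower than a major seventh, so the interval is minor.

minor seventh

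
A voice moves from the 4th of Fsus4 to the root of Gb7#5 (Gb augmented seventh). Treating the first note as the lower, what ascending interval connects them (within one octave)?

minor sixth

The 4th of Fsus4 is Bb; the root of Gb7#5 (Gb augmented seventh) is Gb.
6 letter names make it a sixth; at 8 semitones (a half step narrower than major) the quality is minor.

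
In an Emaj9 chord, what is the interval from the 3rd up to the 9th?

minor seventh

Spelling the chord: E-G#-B-D#-F#.
3rd = G#; 9th = F#.
G# up to F# is 10 semitones, a half step narrower than a major seventh, so the interval is minor.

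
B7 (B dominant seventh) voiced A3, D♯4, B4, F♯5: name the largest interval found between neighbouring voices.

minor 6th

Adjacent intervals: A3→D♯4 = augmented fourth; D♯4→B4 = minor sixth; B4→F♯5 = perfect fifth.
The largest is D♯4 to B4, a minor sixth (8 semitones).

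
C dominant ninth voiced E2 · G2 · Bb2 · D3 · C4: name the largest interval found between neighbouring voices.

Adjacent intervals: E2→G2 = minor third; G2→Bb2 = minor third; Bb2→D3 = major third; D3→C4 = minor seventh.
The largest is D3 to C4, a minor seventh (10 semitones).

minor seventh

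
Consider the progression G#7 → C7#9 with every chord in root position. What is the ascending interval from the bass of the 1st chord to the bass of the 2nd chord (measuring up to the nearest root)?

d4

The roots are G# and C.
From G# to C: 4 semitones over a fourth = diminished.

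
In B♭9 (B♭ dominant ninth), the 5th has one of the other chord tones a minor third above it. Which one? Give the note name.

Ab

The chord tones of B♭9 are B♭, D, F, A♭, C.
The 5th is F. A minor third above F is A♭.
A♭ is the chord's 7th.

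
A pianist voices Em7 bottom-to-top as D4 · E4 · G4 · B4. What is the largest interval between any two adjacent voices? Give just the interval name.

major 3rd

Adjacent intervals: D4→E4 = major second; E4→G4 = minor third; G4→B4 = major third.
The largest is G4 to B4, a major third (4 semitones).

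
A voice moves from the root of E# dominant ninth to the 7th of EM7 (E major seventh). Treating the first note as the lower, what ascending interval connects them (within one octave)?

minor seventh

The root of E# dominant ninth is E#; the 7th of EM7 (E major seventh) is D#.
E# up to D# is 10 semitones, a half step narrower than a major seventh, so the interval is minor.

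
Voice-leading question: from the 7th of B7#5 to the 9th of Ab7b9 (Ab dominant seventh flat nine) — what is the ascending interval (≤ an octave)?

B7#5 has A as its 7th, and Ab7b9 (Ab dominant seventh flat nine) has Bbb as its 9th.
2 letter names make it a second; at 0 semitones (a whole step narrower than major) the quality is diminished.

diminished second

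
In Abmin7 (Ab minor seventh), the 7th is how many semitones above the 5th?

Ab-7 (Ab minor seventh) is spelled Ab–Cb–Eb–Gb.
Eb to Gb is a minor third: 3 semitones.

3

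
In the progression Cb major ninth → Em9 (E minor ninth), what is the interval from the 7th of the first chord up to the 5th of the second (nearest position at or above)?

augmented unison

Cb major ninth has Bb as its 7th, and Em9 (E minor ninth) has B as its 5th.
1 letter names make it a unison; at 1 semitone (a half step wider than perfect) the quality is augmented.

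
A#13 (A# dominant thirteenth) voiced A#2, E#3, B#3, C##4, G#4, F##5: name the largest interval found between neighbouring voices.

Adjacent intervals: A#2→E#3 = perfect fifth; E#3→B#3 = perfect fifth; B#3→C##4 = major second; C##4→G#4 = diminished fifth; G#4→F##5 = major seventh.
The largest is G#4 to F##5, a major seventh (11 semitones).

major seventh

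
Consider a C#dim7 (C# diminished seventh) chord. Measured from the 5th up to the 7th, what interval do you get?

C#dim7 (C# diminished seventh) is spelled C#, E, G, Bb.
The 5th is G and the 7th is Bb.
From G to Bb: 3 semitones over a third = minor.

minor third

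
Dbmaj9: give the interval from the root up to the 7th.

Db major ninth is spelled Db-F-Ab-C-Eb.
The root is Db and the 7th is C.
Db up to C spans 7 letter names and 11 semitones — a major seventh.

major seventh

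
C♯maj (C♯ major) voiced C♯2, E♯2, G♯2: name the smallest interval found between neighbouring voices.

minor 3rd

Adjacent intervals: C♯2→E♯2 = major third; E♯2→G♯2 = minor third.
The smallest is E♯2 to G♯2, a minor third (3 semitones).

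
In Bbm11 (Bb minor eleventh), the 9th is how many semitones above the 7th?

4

Bb minor eleventh: Bb-Db-F-Ab-C-Eb.
Ab to C is a major third: 4 semitones.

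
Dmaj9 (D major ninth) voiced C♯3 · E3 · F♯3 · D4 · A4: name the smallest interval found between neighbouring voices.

Adjacent intervals: C♯3→E3 = minor third; E3→F♯3 = major second; F♯3→D4 = minor sixth; D4→A4 = perfect fifth.
The smallest is E3 to F♯3, a major second (2 semitones).

M2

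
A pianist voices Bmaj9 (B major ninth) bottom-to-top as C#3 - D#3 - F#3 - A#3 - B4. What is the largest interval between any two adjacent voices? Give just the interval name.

minor ninth

Adjacent intervals: C#3→D#3 = major second; D#3→F#3 = minor third; F#3→A#3 = major third; A#3→B4 = minor ninth.
The largest is A#3 to B4, a minor ninth (13 semitones).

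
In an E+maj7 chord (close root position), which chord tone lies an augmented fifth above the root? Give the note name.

B#

Spelling the chord: E G# B# D#.
The root is E. An augmented fifth above E is B#.
B# is the chord's 5th.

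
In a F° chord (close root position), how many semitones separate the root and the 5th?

6

The chord tones of Fdim are F Ab Cb.
F to Cb is a diminished fifth: 6 semitones.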